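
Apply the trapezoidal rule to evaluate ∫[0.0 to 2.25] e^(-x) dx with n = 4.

f(x) = e^(-x)
a = 0.0, b = 2.25, n = 4
h = (b - a)/n = 0.562500

Trapezoidal rule: (h/2)[f(x₀) + 2f(x₁) + 2f(x₂) + ... + f(xₙ)]

x_0 = 0.0000, f(x_0) = 1.000000, coefficient = 1
x_1 = 0.5625, f(x_1) = 0.569783, coefficient = 2
x_2 = 1.1250, f(x_2) = 0.324652, coefficient = 2
x_3 = 1.6875, f(x_3) = 0.184981, coefficient = 2
x_4 = 2.2500, f(x_4) = 0.105399, coefficient = 1

I ≈ (0.562500/2) × 3.264233 = 0.918065
Exact value: 0.894601
Error: 0.023465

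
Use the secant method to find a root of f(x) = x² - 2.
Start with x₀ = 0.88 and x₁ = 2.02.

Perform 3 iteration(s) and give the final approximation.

f(x) = x² - 2
x₀ = 0.88, x₁ = 2.02

Secant formula: x_{n+1} = x_n - f(x_n)(x_n - x_{n-1})/(f(x_n) - f(x_{n-1}))

Iteration 1:
  f(0.880000) = -1.225600
  f(2.020000) = 2.080400
  x_2 = 2.020000 - 2.080400×(2.020000 - 0.880000)/(2.080400 - (-1.225600))
       = 1.302621
Iteration 2:
  f(2.020000) = 2.080400
  f(1.302621) = -0.303179
  x_3 = 1.302621 - (-0.303179)×(1.302621 - 2.020000)/(-0.303179 - 2.080400)
       = 1.393868
Iteration 3:
  f(1.302621) = -0.303179
  f(1.393868) = -0.057133
  x_4 = 1.393868 - (-0.057133)×(1.393868 - 1.302621)/(-0.057133 - (-0.303179))
       = 1.415056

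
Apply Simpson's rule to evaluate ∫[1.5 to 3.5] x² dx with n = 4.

f(x) = x²
a = 1.5, b = 3.5, n = 4
h = (b - a)/n = 0.500000

Simpson's rule: (h/3)[f(x₀) + 4f(x₁) + 2f(x₂) + ... + f(xₙ)]

x_0 = 1.5000, f(x_0) = 2.250000, coefficient = 1
x_1 = 2.0000, f(x_1) = 4.000000, coefficient = 4
x_2 = 2.5000, f(x_2) = 6.250000, coefficient = 2
x_3 = 3.0000, f(x_3) = 9.000000, coefficient = 4
x_4 = 3.5000, f(x_4) = 12.250000, coefficient = 1

I ≈ (0.500000/3) × 79.000000 = 13.166667
Exact value: 13.166667
Error: 0.000000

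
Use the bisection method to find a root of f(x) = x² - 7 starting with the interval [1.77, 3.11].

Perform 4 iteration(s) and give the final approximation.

f(x) = x² - 7
Initial interval: [1.77, 3.11]

Iteration 1:
  c_1 = (1.770000 + 3.110000)/2 = 2.440000
  f(c_1) = f(2.440000) = -1.046400
  f(a) × f(c) ≥ 0, new interval: [2.440000, 3.110000]
Iteration 2:
  c_2 = (2.440000 + 3.110000)/2 = 2.775000
  f(c_2) = f(2.775000) = 0.700625
  f(a) × f(c) < 0, new interval: [2.440000, 2.775000]
Iteration 3:
  c_3 = (2.440000 + 2.775000)/2 = 2.607500
  f(c_3) = f(2.607500) = -0.200944
  f(a) × f(c) ≥ 0, new interval: [2.607500, 2.775000]
Iteration 4:
  c_4 = (2.607500 + 2.775000)/2 = 2.691250
  f(c_4) = f(2.691250) = 0.242827
  f(a) × f(c) < 0, new interval: [2.607500, 2.691250]

After 4 iteration(s), the approximation is c_4 = 2.691250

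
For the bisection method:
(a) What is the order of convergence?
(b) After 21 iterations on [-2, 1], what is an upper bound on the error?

(a) Bisection has linear (order 1) convergence; the error is halved each step.

(b) Error bound = (b-a)/2^n = (1 - (-2))/2^{21}
    = 3/2^{21}

(a) 1 (linear); (b) error ≤ 1.43e-06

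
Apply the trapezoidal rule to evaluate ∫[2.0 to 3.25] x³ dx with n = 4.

f(x) = x³
a = 2.0, b = 3.25, n = 4
h = (b - a)/n = 0.312500

Trapezoidal rule: (h/2)[f(x₀) + 2f(x₁) + 2f(x₂) + ... + f(xₙ)]

x_0 = 2.0000, f(x_0) = 8.000000, coefficient = 1
x_1 = 2.3125, f(x_1) = 12.366455, coefficient = 2
x_2 = 2.6250, f(x_2) = 18.087891, coefficient = 2
x_3 = 2.9375, f(x_3) = 25.347412, coefficient = 2
x_4 = 3.2500, f(x_4) = 34.328125, coefficient = 1

I ≈ (0.312500/2) × 153.931641 = 24.051819
Exact value: 23.891602
Error: 0.160217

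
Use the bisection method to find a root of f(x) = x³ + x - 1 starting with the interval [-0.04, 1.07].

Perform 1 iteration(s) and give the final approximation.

f(x) = x³ + x - 1
Initial interval: [-0.04, 1.07]

Iteration 1:
  c_1 = (-0.040000 + 1.070000)/2 = 0.515000
  f(c_1) = f(0.515000) = -0.348409
  f(a) × f(c) ≥ 0, new interval: [0.515000, 1.070000]

After 1 iteration(s), the approximation is c_1 = 0.515000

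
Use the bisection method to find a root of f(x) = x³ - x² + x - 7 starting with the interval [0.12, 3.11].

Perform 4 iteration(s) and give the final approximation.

f(x) = x³ - x² + x - 7
Initial interval: [0.12, 3.11]

Iteration 1:
  c_1 = (0.120000 + 3.110000)/2 = 1.615000
  f(c_1) = f(1.615000) = -3.780942
  f(a) × f(c) ≥ 0, new interval: [1.615000, 3.110000]
Iteration 2:
  c_2 = (1.615000 + 3.110000)/2 = 2.362500
  f(c_2) = f(2.362500) = 2.967166
  f(a) × f(c) < 0, new interval: [1.615000, 2.362500]
Iteration 3:
  c_3 = (1.615000 + 2.362500)/2 = 1.988750
  f(c_3) = f(1.988750) = -1.100619
  f(a) × f(c) ≥ 0, new interval: [1.988750, 2.362500]
Iteration 4:
  c_4 = (1.988750 + 2.362500)/2 = 2.175625
  f(c_4) = f(2.175625) = 0.740263
  f(a) × f(c) < 0, new interval: [1.988750, 2.175625]

After 4 iteration(s), the approximation is c_4 = 2.175625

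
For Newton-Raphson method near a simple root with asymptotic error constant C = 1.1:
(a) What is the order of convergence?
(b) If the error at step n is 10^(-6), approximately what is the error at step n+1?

(a) Newton-Raphson has quadratic (order 2) convergence near simple roots.
    This means |e_{n+1}| ≈ C|e_n|².

(b) With |e_n| = 10^(-6) and C = 1.1:
    |e_{n+1}| ≈ 1.1 × (10^(-6))² = 1.1 × 10^(-12)

(a) 2 (quadratic); (b) |e_{n+1}| ≈ 1.100e-12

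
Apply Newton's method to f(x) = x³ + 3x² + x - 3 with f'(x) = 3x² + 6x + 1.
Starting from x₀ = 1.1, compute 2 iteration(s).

f(x) = x³ + 3x² + x - 3
f'(x) = 3x² + 6x + 1
x₀ = 1.1

Newton-Raphson formula: x_{n+1} = x_n - f(x_n)/f'(x_n)

Iteration 1:
  f(1.100000) = 3.061000
  f'(1.100000) = 11.230000
  x_1 = 1.100000 - 3.061000/11.230000 = 0.827427
Iteration 2:
  f(0.827427) = 0.447815
  f'(0.827427) = 8.018463
  x_2 = 0.827427 - 0.447815/8.018463 = 0.771578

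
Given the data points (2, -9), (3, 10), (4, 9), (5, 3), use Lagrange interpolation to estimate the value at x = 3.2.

Lagrange interpolation formula:
P(x) = Σ yᵢ × Lᵢ(x)
where Lᵢ(x) = Π_{j≠i} (x - xⱼ)/(xᵢ - xⱼ)

L_0(3.2) = (3.2 - 3)/(2 - 3) × (3.2 - 4)/(2 - 4) × (3.2 - 5)/(2 - 5) = -0.048000
L_1(3.2) = (3.2 - 2)/(3 - 2) × (3.2 - 4)/(3 - 4) × (3.2 - 5)/(3 - 5) = 0.864000
L_2(3.2) = (3.2 - 2)/(4 - 2) × (3.2 - 3)/(4 - 3) × (3.2 - 5)/(4 - 5) = 0.216000
L_3(3.2) = (3.2 - 2)/(5 - 2) × (3.2 - 3)/(5 - 3) × (3.2 - 4)/(5 - 4) = -0.032000

P(3.2) = (-9)×L_0(3.2) + 10×L_1(3.2) + 9×L_2(3.2) + 3×L_3(3.2)
P(3.2) = 10.920000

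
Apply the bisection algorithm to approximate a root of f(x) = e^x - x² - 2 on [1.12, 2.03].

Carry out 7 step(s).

f(x) = e^x - x² - 2
Initial interval: [1.12, 2.03]

Iteration 1:
  c_1 = (1.120000 + 2.030000)/2 = 1.575000
  f(c_1) = f(1.575000) = 0.350117
  f(a) × f(c) < 0, new interval: [1.120000, 1.575000]
Iteration 2:
  c_2 = (1.120000 + 1.575000)/2 = 1.347500
  f(c_2) = f(1.347500) = 0.032038
  f(a) × f(c) < 0, new interval: [1.120000, 1.347500]
Iteration 3:
  c_3 = (1.120000 + 1.347500)/2 = 1.233750
  f(c_3) = f(1.233750) = -0.088056
  f(a) × f(c) ≥ 0, new interval: [1.233750, 1.347500]
Iteration 4:
  c_4 = (1.233750 + 1.347500)/2 = 1.290625
  f(c_4) = f(1.290625) = -0.030655
  f(a) × f(c) ≥ 0, new interval: [1.290625, 1.347500]
Iteration 5:
  c_5 = (1.290625 + 1.347500)/2 = 1.319063
  f(c_5) = f(1.319063) = -0.000012
  f(a) × f(c) ≥ 0, new interval: [1.319063, 1.347500]
Iteration 6:
  c_6 = (1.319063 + 1.347500)/2 = 1.333281
  f(c_6) = f(1.333281) = 0.015831
  f(a) × f(c) < 0, new interval: [1.319063, 1.333281]
Iteration 7:
  c_7 = (1.319063 + 1.333281)/2 = 1.326172
  f(c_7) = f(1.326172) = 0.007865
  f(a) × f(c) < 0, new interval: [1.319063, 1.326172]

After 7 iteration(s), the approximation is c_7 = 1.326172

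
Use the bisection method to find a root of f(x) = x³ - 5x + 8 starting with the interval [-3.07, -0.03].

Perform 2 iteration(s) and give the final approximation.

f(x) = x³ - 5x + 8
Initial interval: [-3.07, -0.03]

Iteration 1:
  c_1 = (-3.070000 + (-0.030000))/2 = -1.550000
  f(c_1) = f(-1.550000) = 12.026125
  f(a) × f(c) < 0, new interval: [-3.070000, -1.550000]
Iteration 2:
  c_2 = (-3.070000 + (-1.550000))/2 = -2.310000
  f(c_2) = f(-2.310000) = 7.223609
  f(a) × f(c) < 0, new interval: [-3.070000, -2.310000]

After 2 iteration(s), the approximation is c_2 = -2.310000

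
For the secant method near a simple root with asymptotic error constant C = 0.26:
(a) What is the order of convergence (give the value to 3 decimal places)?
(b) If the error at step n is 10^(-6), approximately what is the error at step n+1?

(a) Secant method has superlinear convergence with order φ = (1+√5)/2 ≈ 1.618.
    This means |e_{n+1}| ≈ C|e_n|^1.618.

(b) With |e_n| = 10^(-6) and C = 0.26:
    |e_{n+1}| ≈ 0.26 × (10^(-6))^1.618 = 0.26 × 10^(-9.71)

(a) ≈ 1.618 (golden ratio); (b) |e_{n+1}| ≈ 5.091e-11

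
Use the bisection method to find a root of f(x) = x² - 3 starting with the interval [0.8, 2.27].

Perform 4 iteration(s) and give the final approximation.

f(x) = x² - 3
Initial interval: [0.8, 2.27]

Iteration 1:
  c_1 = (0.800000 + 2.270000)/2 = 1.535000
  f(c_1) = f(1.535000) = -0.643775
  f(a) × f(c) ≥ 0, new interval: [1.535000, 2.270000]
Iteration 2:
  c_2 = (1.535000 + 2.270000)/2 = 1.902500
  f(c_2) = f(1.902500) = 0.619506
  f(a) × f(c) < 0, new interval: [1.535000, 1.902500]
Iteration 3:
  c_3 = (1.535000 + 1.902500)/2 = 1.718750
  f(c_3) = f(1.718750) = -0.045898
  f(a) × f(c) ≥ 0, new interval: [1.718750, 1.902500]
Iteration 4:
  c_4 = (1.718750 + 1.902500)/2 = 1.810625
  f(c_4) = f(1.810625) = 0.278363
  f(a) × f(c) < 0, new interval: [1.718750, 1.810625]

After 4 iteration(s), the approximation is c_4 = 1.810625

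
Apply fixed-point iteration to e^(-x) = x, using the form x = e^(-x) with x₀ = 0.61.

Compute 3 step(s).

Equation: e^(-x) = x
Fixed-point form: x = e^(-x)
x₀ = 0.61

x_1 = g(0.610000) = 0.543351
x_2 = g(0.543351) = 0.580799
x_3 = g(0.580799) = 0.559451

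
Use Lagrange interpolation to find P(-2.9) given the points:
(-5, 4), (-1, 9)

Lagrange interpolation formula:
P(x) = Σ yᵢ × Lᵢ(x)
where Lᵢ(x) = Π_{j≠i} (x - xⱼ)/(xᵢ - xⱼ)

L_0(-2.9) = (-2.9 - (-1))/(-5 - (-1)) = 0.475000
L_1(-2.9) = (-2.9 - (-5))/(-1 - (-5)) = 0.525000

P(-2.9) = 4×L_0(-2.9) + 9×L_1(-2.9)
P(-2.9) = 6.625000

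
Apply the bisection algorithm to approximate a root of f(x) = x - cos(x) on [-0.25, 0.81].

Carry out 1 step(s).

f(x) = x - cos(x)
Initial interval: [-0.25, 0.81]

Iteration 1:
  c_1 = (-0.250000 + 0.810000)/2 = 0.280000
  f(c_1) = f(0.280000) = -0.681055
  f(a) × f(c) ≥ 0, new interval: [0.280000, 0.810000]

After 1 iteration(s), the approximation is c_1 = 0.280000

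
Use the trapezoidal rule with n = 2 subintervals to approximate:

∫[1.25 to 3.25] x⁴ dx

f(x) = x⁴
a = 1.25, b = 3.25, n = 2
h = (b - a)/n = 1.000000

Trapezoidal rule: (h/2)[f(x₀) + 2f(x₁) + 2f(x₂) + ... + f(xₙ)]

x_0 = 1.2500, f(x_0) = 2.441406, coefficient = 1
x_1 = 2.2500, f(x_1) = 25.628906, coefficient = 2
x_2 = 3.2500, f(x_2) = 111.566406, coefficient = 1

I ≈ (1.000000/2) × 165.265625 = 82.632812
Exact value: 71.907813
Error: 10.725000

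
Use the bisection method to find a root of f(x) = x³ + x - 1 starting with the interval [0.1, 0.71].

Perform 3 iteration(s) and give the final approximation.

f(x) = x³ + x - 1
Initial interval: [0.1, 0.71]

Iteration 1:
  c_1 = (0.100000 + 0.710000)/2 = 0.405000
  f(c_1) = f(0.405000) = -0.528570
  f(a) × f(c) ≥ 0, new interval: [0.405000, 0.710000]
Iteration 2:
  c_2 = (0.405000 + 0.710000)/2 = 0.557500
  f(c_2) = f(0.557500) = -0.269226
  f(a) × f(c) ≥ 0, new interval: [0.557500, 0.710000]
Iteration 3:
  c_3 = (0.557500 + 0.710000)/2 = 0.633750
  f(c_3) = f(0.633750) = -0.111711
  f(a) × f(c) ≥ 0, new interval: [0.633750, 0.710000]

After 3 iteration(s), the approximation is c_3 = 0.633750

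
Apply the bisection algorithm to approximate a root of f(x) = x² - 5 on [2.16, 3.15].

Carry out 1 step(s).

f(x) = x² - 5
Initial interval: [2.16, 3.15]

Iteration 1:
  c_1 = (2.160000 + 3.150000)/2 = 2.655000
  f(c_1) = f(2.655000) = 2.049025
  f(a) × f(c) < 0, new interval: [2.160000, 2.655000]

After 1 iteration(s), the approximation is c_1 = 2.655000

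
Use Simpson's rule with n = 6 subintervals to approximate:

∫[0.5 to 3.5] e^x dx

f(x) = e^x
a = 0.5, b = 3.5, n = 6
h = (b - a)/n = 0.500000

Simpson's rule: (h/3)[f(x₀) + 4f(x₁) + 2f(x₂) + ... + f(xₙ)]

x_0 = 0.5000, f(x_0) = 1.648721, coefficient = 1
x_1 = 1.0000, f(x_1) = 2.718282, coefficient = 4
x_2 = 1.5000, f(x_2) = 4.481689, coefficient = 2
x_3 = 2.0000, f(x_3) = 7.389056, coefficient = 4
x_4 = 2.5000, f(x_4) = 12.182494, coefficient = 2
x_5 = 3.0000, f(x_5) = 20.085537, coefficient = 4
x_6 = 3.5000, f(x_6) = 33.115452, coefficient = 1

I ≈ (0.500000/3) × 188.864039 = 31.477340
Exact value: 31.466731
Error: 0.010609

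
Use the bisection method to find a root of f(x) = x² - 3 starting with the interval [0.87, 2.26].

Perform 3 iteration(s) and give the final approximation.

f(x) = x² - 3
Initial interval: [0.87, 2.26]

Iteration 1:
  c_1 = (0.870000 + 2.260000)/2 = 1.565000
  f(c_1) = f(1.565000) = -0.550775
  f(a) × f(c) ≥ 0, new interval: [1.565000, 2.260000]
Iteration 2:
  c_2 = (1.565000 + 2.260000)/2 = 1.912500
  f(c_2) = f(1.912500) = 0.657656
  f(a) × f(c) < 0, new interval: [1.565000, 1.912500]
Iteration 3:
  c_3 = (1.565000 + 1.912500)/2 = 1.738750
  f(c_3) = f(1.738750) = 0.023252
  f(a) × f(c) < 0, new interval: [1.565000, 1.738750]

After 3 iteration(s), the approximation is c_3 = 1.738750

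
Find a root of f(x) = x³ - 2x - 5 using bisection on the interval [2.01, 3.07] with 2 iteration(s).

f(x) = x³ - 2x - 5
Initial interval: [2.01, 3.07]

Iteration 1:
  c_1 = (2.010000 + 3.070000)/2 = 2.540000
  f(c_1) = f(2.540000) = 6.307064
  f(a) × f(c) < 0, new interval: [2.010000, 2.540000]
Iteration 2:
  c_2 = (2.010000 + 2.540000)/2 = 2.275000
  f(c_2) = f(2.275000) = 2.224547
  f(a) × f(c) < 0, new interval: [2.010000, 2.275000]

After 2 iteration(s), the approximation is c_2 = 2.275000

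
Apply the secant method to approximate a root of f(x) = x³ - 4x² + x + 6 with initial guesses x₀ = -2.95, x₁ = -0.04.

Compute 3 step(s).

f(x) = x³ - 4x² + x + 6
x₀ = -2.95, x₁ = -0.04

Secant formula: x_{n+1} = x_n - f(x_n)(x_n - x_{n-1})/(f(x_n) - f(x_{n-1}))

Iteration 1:
  f(-2.950000) = -57.432375
  f(-0.040000) = 5.953536
  x_2 = -0.040000 - 5.953536×(-0.040000 - (-2.950000))/(5.953536 - (-57.432375))
       = -0.313322
Iteration 2:
  f(-0.040000) = 5.953536
  f(-0.313322) = 5.263235
  x_3 = -0.313322 - 5.263235×(-0.313322 - (-0.040000))/(5.263235 - 5.953536)
       = -2.397282
Iteration 3:
  f(-0.313322) = 5.263235
  f(-2.397282) = -33.162212
  x_4 = -2.397282 - (-33.162212)×(-2.397282 - (-0.313322))/(-33.162212 - 5.263235)
       = -0.598768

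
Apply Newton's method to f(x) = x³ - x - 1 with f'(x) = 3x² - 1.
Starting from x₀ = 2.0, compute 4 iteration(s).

f(x) = x³ - x - 1
f'(x) = 3x² - 1
x₀ = 2.0

Newton-Raphson formula: x_{n+1} = x_n - f(x_n)/f'(x_n)

Iteration 1:
  f(2.000000) = 5.000000
  f'(2.000000) = 11.000000
  x_1 = 2.000000 - 5.000000/11.000000 = 1.545455
Iteration 2:
  f(1.545455) = 1.145755
  f'(1.545455) = 6.165289
  x_2 = 1.545455 - 1.145755/6.165289 = 1.359615
Iteration 3:
  f(1.359615) = 0.153705
  f'(1.359615) = 4.545658
  x_3 = 1.359615 - 0.153705/4.545658 = 1.325801
Iteration 4:
  f(1.325801) = 0.004625
  f'(1.325801) = 4.273248
  x_4 = 1.325801 - 0.004625/4.273248 = 1.324719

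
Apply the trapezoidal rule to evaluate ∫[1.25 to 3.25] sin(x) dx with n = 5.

f(x) = sin(x)
a = 1.25, b = 3.25, n = 5
h = (b - a)/n = 0.400000

Trapezoidal rule: (h/2)[f(x₀) + 2f(x₁) + 2f(x₂) + ... + f(xₙ)]

x_0 = 1.2500, f(x_0) = 0.948985, coefficient = 1
x_1 = 1.6500, f(x_1) = 0.996865, coefficient = 2
x_2 = 2.0500, f(x_2) = 0.887362, coefficient = 2
x_3 = 2.4500, f(x_3) = 0.637765, coefficient = 2
x_4 = 2.8500, f(x_4) = 0.287478, coefficient = 2
x_5 = 3.2500, f(x_5) = -0.108195, coefficient = 1

I ≈ (0.400000/2) × 6.459730 = 1.291946
Exact value: 1.309452
Error: 0.017506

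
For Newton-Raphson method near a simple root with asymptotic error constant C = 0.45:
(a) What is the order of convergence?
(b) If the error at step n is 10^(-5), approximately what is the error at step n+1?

(a) Newton-Raphson has quadratic (order 2) convergence near simple roots.
    This means |e_{n+1}| ≈ C|e_n|².

(b) With |e_n| = 10^(-5) and C = 0.45:
    |e_{n+1}| ≈ 0.45 × (10^(-5))² = 0.45 × 10^(-10)

(a) 2 (quadratic); (b) |e_{n+1}| ≈ 4.500e-11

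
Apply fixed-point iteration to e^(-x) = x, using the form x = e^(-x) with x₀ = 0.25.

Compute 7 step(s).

Equation: e^(-x) = x
Fixed-point form: x = e^(-x)
x₀ = 0.25

x_1 = g(0.250000) = 0.778801
x_2 = g(0.778801) = 0.458956
x_3 = g(0.458956) = 0.631943
x_4 = g(0.631943) = 0.531558
x_5 = g(0.531558) = 0.587689
x_6 = g(0.587689) = 0.555610
x_7 = g(0.555610) = 0.573722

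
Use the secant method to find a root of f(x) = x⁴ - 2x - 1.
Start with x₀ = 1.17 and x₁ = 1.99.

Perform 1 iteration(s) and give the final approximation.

f(x) = x⁴ - 2x - 1
x₀ = 1.17, x₁ = 1.99

Secant formula: x_{n+1} = x_n - f(x_n)(x_n - x_{n-1})/(f(x_n) - f(x_{n-1}))

Iteration 1:
  f(1.170000) = -1.466113
  f(1.990000) = 10.702392
  x_2 = 1.990000 - 10.702392×(1.990000 - 1.170000)/(10.702392 - (-1.466113))
       = 1.268797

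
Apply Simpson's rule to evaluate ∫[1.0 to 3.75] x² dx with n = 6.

f(x) = x²
a = 1.0, b = 3.75, n = 6
h = (b - a)/n = 0.458333

Simpson's rule: (h/3)[f(x₀) + 4f(x₁) + 2f(x₂) + ... + f(xₙ)]

x_0 = 1.0000, f(x_0) = 1.000000, coefficient = 1
x_1 = 1.4583, f(x_1) = 2.126736, coefficient = 4
x_2 = 1.9167, f(x_2) = 3.673611, coefficient = 2
x_3 = 2.3750, f(x_3) = 5.640625, coefficient = 4
x_4 = 2.8333, f(x_4) = 8.027778, coefficient = 2
x_5 = 3.2917, f(x_5) = 10.835069, coefficient = 4
x_6 = 3.7500, f(x_6) = 14.062500, coefficient = 1

I ≈ (0.458333/3) × 112.875000 = 17.244792
Exact value: 17.244792
Error: 0.000000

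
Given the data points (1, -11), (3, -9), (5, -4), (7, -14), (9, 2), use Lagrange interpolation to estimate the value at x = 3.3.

Lagrange interpolation formula:
P(x) = Σ yᵢ × Lᵢ(x)
where Lᵢ(x) = Π_{j≠i} (x - xⱼ)/(xᵢ - xⱼ)

L_0(3.3) = (3.3 - 3)/(1 - 3) × (3.3 - 5)/(1 - 5) × (3.3 - 7)/(1 - 7) × (3.3 - 9)/(1 - 9) = -0.028010
L_1(3.3) = (3.3 - 1)/(3 - 1) × (3.3 - 5)/(3 - 5) × (3.3 - 7)/(3 - 7) × (3.3 - 9)/(3 - 9) = 0.858978
L_2(3.3) = (3.3 - 1)/(5 - 1) × (3.3 - 3)/(5 - 3) × (3.3 - 7)/(5 - 7) × (3.3 - 9)/(5 - 9) = 0.227377
L_3(3.3) = (3.3 - 1)/(7 - 1) × (3.3 - 3)/(7 - 3) × (3.3 - 5)/(7 - 5) × (3.3 - 9)/(7 - 9) = -0.069647
L_4(3.3) = (3.3 - 1)/(9 - 1) × (3.3 - 3)/(9 - 3) × (3.3 - 5)/(9 - 5) × (3.3 - 7)/(9 - 7) = 0.011302

P(3.3) = (-11)×L_0(3.3) + (-9)×L_1(3.3) + (-4)×L_2(3.3) + (-14)×L_3(3.3) + 2×L_4(3.3)
P(3.3) = -7.334537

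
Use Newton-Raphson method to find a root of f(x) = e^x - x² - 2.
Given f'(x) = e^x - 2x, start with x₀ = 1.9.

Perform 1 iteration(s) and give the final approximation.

f(x) = e^x - x² - 2
f'(x) = e^x - 2x
x₀ = 1.9

Newton-Raphson formula: x_{n+1} = x_n - f(x_n)/f'(x_n)

Iteration 1:
  f(1.900000) = 1.075894
  f'(1.900000) = 2.885894
  x_1 = 1.900000 - 1.075894/2.885894 = 1.527189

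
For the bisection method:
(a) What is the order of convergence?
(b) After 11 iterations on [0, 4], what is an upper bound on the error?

(a) Bisection has linear (order 1) convergence; the error is halved each step.

(b) Error bound = (b-a)/2^n = (4 - 0)/2^{11}
    = 4/2^{11}

(a) 1 (linear); (b) error ≤ 1.95e-03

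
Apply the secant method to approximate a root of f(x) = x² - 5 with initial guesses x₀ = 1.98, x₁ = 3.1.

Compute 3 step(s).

f(x) = x² - 5
x₀ = 1.98, x₁ = 3.1

Secant formula: x_{n+1} = x_n - f(x_n)(x_n - x_{n-1})/(f(x_n) - f(x_{n-1}))

Iteration 1:
  f(1.980000) = -1.079600
  f(3.100000) = 4.610000
  x_2 = 3.100000 - 4.610000×(3.100000 - 1.980000)/(4.610000 - (-1.079600))
       = 2.192520
Iteration 2:
  f(3.100000) = 4.610000
  f(2.192520) = -0.192857
  x_3 = 2.192520 - (-0.192857)×(2.192520 - 3.100000)/(-0.192857 - 4.610000)
       = 2.228959
Iteration 3:
  f(2.192520) = -0.192857
  f(2.228959) = -0.031740
  x_4 = 2.228959 - (-0.031740)×(2.228959 - 2.192520)/(-0.031740 - (-0.192857))
       = 2.236138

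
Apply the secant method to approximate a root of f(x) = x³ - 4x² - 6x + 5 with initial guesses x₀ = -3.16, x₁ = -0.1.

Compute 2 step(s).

f(x) = x³ - 4x² - 6x + 5
x₀ = -3.16, x₁ = -0.1

Secant formula: x_{n+1} = x_n - f(x_n)(x_n - x_{n-1})/(f(x_n) - f(x_{n-1}))

Iteration 1:
  f(-3.160000) = -47.536896
  f(-0.100000) = 5.559000
  x_2 = -0.100000 - 5.559000×(-0.100000 - (-3.160000))/(5.559000 - (-47.536896))
       = -0.420374
Iteration 2:
  f(-0.100000) = 5.559000
  f(-0.420374) = 6.741101
  x_3 = -0.420374 - 6.741101×(-0.420374 - (-0.100000))/(6.741101 - 5.559000)
       = 1.406605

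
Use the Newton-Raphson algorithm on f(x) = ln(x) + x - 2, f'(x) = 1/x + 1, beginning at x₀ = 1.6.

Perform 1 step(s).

f(x) = ln(x) + x - 2
f'(x) = 1/x + 1
x₀ = 1.6

Newton-Raphson formula: x_{n+1} = x_n - f(x_n)/f'(x_n)

Iteration 1:
  f(1.600000) = 0.070004
  f'(1.600000) = 1.625000
  x_1 = 1.600000 - 0.070004/1.625000 = 1.556921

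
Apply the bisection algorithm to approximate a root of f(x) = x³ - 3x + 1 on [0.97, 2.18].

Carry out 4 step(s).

f(x) = x³ - 3x + 1
Initial interval: [0.97, 2.18]

Iteration 1:
  c_1 = (0.970000 + 2.180000)/2 = 1.575000
  f(c_1) = f(1.575000) = 0.181984
  f(a) × f(c) < 0, new interval: [0.970000, 1.575000]
Iteration 2:
  c_2 = (0.970000 + 1.575000)/2 = 1.272500
  f(c_2) = f(1.272500) = -0.756996
  f(a) × f(c) ≥ 0, new interval: [1.272500, 1.575000]
Iteration 3:
  c_3 = (1.272500 + 1.575000)/2 = 1.423750
  f(c_3) = f(1.423750) = -0.385218
  f(a) × f(c) ≥ 0, new interval: [1.423750, 1.575000]
Iteration 4:
  c_4 = (1.423750 + 1.575000)/2 = 1.499375
  f(c_4) = f(1.499375) = -0.127342
  f(a) × f(c) ≥ 0, new interval: [1.499375, 1.575000]

After 4 iteration(s), the approximation is c_4 = 1.499375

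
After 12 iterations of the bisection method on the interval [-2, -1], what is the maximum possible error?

Bisection error bound: |error| ≤ (b-a)/2^n
|error| ≤ (-1 - (-2))/2^12 = 1/2^12
|error| ≤ 0.0002441406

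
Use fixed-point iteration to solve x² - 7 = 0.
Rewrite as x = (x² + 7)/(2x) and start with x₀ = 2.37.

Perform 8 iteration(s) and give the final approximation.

Equation: x² - 7 = 0
Fixed-point form: x = (x² + 7)/(2x)
x₀ = 2.37

x_1 = g(2.370000) = 2.661793
x_2 = g(2.661793) = 2.645800
x_3 = g(2.645800) = 2.645751
x_4 = g(2.645751) = 2.645751
x_5 = g(2.645751) = 2.645751
x_6 = g(2.645751) = 2.645751
x_7 = g(2.645751) = 2.645751
x_8 = g(2.645751) = 2.645751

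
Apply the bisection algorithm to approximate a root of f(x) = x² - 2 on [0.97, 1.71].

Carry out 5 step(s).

f(x) = x² - 2
Initial interval: [0.97, 1.71]

Iteration 1:
  c_1 = (0.970000 + 1.710000)/2 = 1.340000
  f(c_1) = f(1.340000) = -0.204400
  f(a) × f(c) ≥ 0, new interval: [1.340000, 1.710000]
Iteration 2:
  c_2 = (1.340000 + 1.710000)/2 = 1.525000
  f(c_2) = f(1.525000) = 0.325625
  f(a) × f(c) < 0, new interval: [1.340000, 1.525000]
Iteration 3:
  c_3 = (1.340000 + 1.525000)/2 = 1.432500
  f(c_3) = f(1.432500) = 0.052056
  f(a) × f(c) < 0, new interval: [1.340000, 1.432500]
Iteration 4:
  c_4 = (1.340000 + 1.432500)/2 = 1.386250
  f(c_4) = f(1.386250) = -0.078311
  f(a) × f(c) ≥ 0, new interval: [1.386250, 1.432500]
Iteration 5:
  c_5 = (1.386250 + 1.432500)/2 = 1.409375
  f(c_5) = f(1.409375) = -0.013662
  f(a) × f(c) ≥ 0, new interval: [1.409375, 1.432500]

After 5 iteration(s), the approximation is c_5 = 1.409375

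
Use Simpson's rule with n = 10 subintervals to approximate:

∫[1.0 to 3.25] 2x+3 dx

f(x) = 2x+3
a = 1.0, b = 3.25, n = 10
h = (b - a)/n = 0.225000

Simpson's rule: (h/3)[f(x₀) + 4f(x₁) + 2f(x₂) + ... + f(xₙ)]

x_0 = 1.0000, f(x_0) = 5.000000, coefficient = 1
x_1 = 1.2250, f(x_1) = 5.450000, coefficient = 4
x_2 = 1.4500, f(x_2) = 5.900000, coefficient = 2
x_3 = 1.6750, f(x_3) = 6.350000, coefficient = 4
x_4 = 1.9000, f(x_4) = 6.800000, coefficient = 2
x_5 = 2.1250, f(x_5) = 7.250000, coefficient = 4
x_6 = 2.3500, f(x_6) = 7.700000, coefficient = 2
x_7 = 2.5750, f(x_7) = 8.150000, coefficient = 4
x_8 = 2.8000, f(x_8) = 8.600000, coefficient = 2
x_9 = 3.0250, f(x_9) = 9.050000, coefficient = 4
x_10 = 3.2500, f(x_10) = 9.500000, coefficient = 1

I ≈ (0.225000/3) × 217.500000 = 16.312500
Exact value: 16.312500
Error: 0.000000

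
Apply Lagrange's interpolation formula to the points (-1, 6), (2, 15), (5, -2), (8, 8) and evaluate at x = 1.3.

Lagrange interpolation formula:
P(x) = Σ yᵢ × Lᵢ(x)
where Lᵢ(x) = Π_{j≠i} (x - xⱼ)/(xᵢ - xⱼ)

L_0(1.3) = (1.3 - 2)/(-1 - 2) × (1.3 - 5)/(-1 - 5) × (1.3 - 8)/(-1 - 8) = 0.107117
L_1(1.3) = (1.3 - (-1))/(2 - (-1)) × (1.3 - 5)/(2 - 5) × (1.3 - 8)/(2 - 8) = 1.055870
L_2(1.3) = (1.3 - (-1))/(5 - (-1)) × (1.3 - 2)/(5 - 2) × (1.3 - 8)/(5 - 8) = -0.199759
L_3(1.3) = (1.3 - (-1))/(8 - (-1)) × (1.3 - 2)/(8 - 2) × (1.3 - 5)/(8 - 5) = 0.036772

P(1.3) = 6×L_0(1.3) + 15×L_1(1.3) + (-2)×L_2(1.3) + 8×L_3(1.3)
P(1.3) = 17.174451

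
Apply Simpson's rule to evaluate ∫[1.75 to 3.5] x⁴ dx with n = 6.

f(x) = x⁴
a = 1.75, b = 3.5, n = 6
h = (b - a)/n = 0.291667

Simpson's rule: (h/3)[f(x₀) + 4f(x₁) + 2f(x₂) + ... + f(xₙ)]

x_0 = 1.7500, f(x_0) = 9.378906, coefficient = 1
x_1 = 2.0417, f(x_1) = 17.375582, coefficient = 4
x_2 = 2.3333, f(x_2) = 29.641975, coefficient = 2
x_3 = 2.6250, f(x_3) = 47.480713, coefficient = 4
x_4 = 2.9167, f(x_4) = 72.368104, coefficient = 2
x_5 = 3.2083, f(x_5) = 105.954141, coefficient = 4
x_6 = 3.5000, f(x_6) = 150.062500, coefficient = 1

I ≈ (0.291667/3) × 1046.703306 = 101.762821
Exact value: 101.761133
Error: 0.001689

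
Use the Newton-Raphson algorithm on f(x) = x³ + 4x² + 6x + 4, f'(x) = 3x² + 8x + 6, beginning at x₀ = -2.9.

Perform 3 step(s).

f(x) = x³ + 4x² + 6x + 4
f'(x) = 3x² + 8x + 6
x₀ = -2.9

Newton-Raphson formula: x_{n+1} = x_n - f(x_n)/f'(x_n)

Iteration 1:
  f(-2.900000) = -4.149000
  f'(-2.900000) = 8.030000
  x_1 = -2.900000 - (-4.149000)/8.030000 = -2.383313
Iteration 2:
  f(-2.383313) = -1.116802
  f'(-2.383313) = 3.974036
  x_2 = -2.383313 - (-1.116802)/3.974036 = -2.102288
Iteration 3:
  f(-2.102288) = -0.226572
  f'(-2.102288) = 2.440540
  x_3 = -2.102288 - (-0.226572)/2.440540 = -2.009451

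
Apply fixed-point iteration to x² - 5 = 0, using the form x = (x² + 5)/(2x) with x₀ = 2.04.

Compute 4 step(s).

Equation: x² - 5 = 0
Fixed-point form: x = (x² + 5)/(2x)
x₀ = 2.04

x_1 = g(2.040000) = 2.245490
x_2 = g(2.245490) = 2.236088
x_3 = g(2.236088) = 2.236068
x_4 = g(2.236068) = 2.236068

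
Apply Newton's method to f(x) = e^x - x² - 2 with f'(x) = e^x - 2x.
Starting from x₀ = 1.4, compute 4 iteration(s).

f(x) = e^x - x² - 2
f'(x) = e^x - 2x
x₀ = 1.4

Newton-Raphson formula: x_{n+1} = x_n - f(x_n)/f'(x_n)

Iteration 1:
  f(1.400000) = 0.095200
  f'(1.400000) = 1.255200
  x_1 = 1.400000 - 0.095200/1.255200 = 1.324156
Iteration 2:
  f(1.324156) = 0.005622
  f'(1.324156) = 1.110699
  x_2 = 1.324156 - 0.005622/1.110699 = 1.319094
Iteration 3:
  f(1.319094) = 0.000022
  f'(1.319094) = 1.101843
  x_3 = 1.319094 - 0.000022/1.101843 = 1.319074
Iteration 4:
  f(1.319074) = 0.000000
  f'(1.319074) = 1.101808
  x_4 = 1.319074 - 0.000000/1.101808 = 1.319074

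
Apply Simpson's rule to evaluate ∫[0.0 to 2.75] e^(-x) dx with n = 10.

f(x) = e^(-x)
a = 0.0, b = 2.75, n = 10
h = (b - a)/n = 0.275000

Simpson's rule: (h/3)[f(x₀) + 4f(x₁) + 2f(x₂) + ... + f(xₙ)]

x_0 = 0.0000, f(x_0) = 1.000000, coefficient = 1
x_1 = 0.2750, f(x_1) = 0.759572, coefficient = 4
x_2 = 0.5500, f(x_2) = 0.576950, coefficient = 2
x_3 = 0.8250, f(x_3) = 0.438235, coefficient = 4
x_4 = 1.1000, f(x_4) = 0.332871, coefficient = 2
x_5 = 1.3750, f(x_5) = 0.252840, coefficient = 4
x_6 = 1.6500, f(x_6) = 0.192050, coefficient = 2
x_7 = 1.9250, f(x_7) = 0.145876, coefficient = 4
x_8 = 2.2000, f(x_8) = 0.110803, coefficient = 2
x_9 = 2.4750, f(x_9) = 0.084163, coefficient = 4
x_10 = 2.7500, f(x_10) = 0.063928, coefficient = 1

I ≈ (0.275000/3) × 10.212018 = 0.936102
Exact value: 0.936072
Error: 0.000029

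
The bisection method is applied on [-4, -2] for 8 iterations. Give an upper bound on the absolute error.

Bisection error bound: |error| ≤ (b-a)/2^n
|error| ≤ (-2 - (-4))/2^8 = 2/2^8
|error| ≤ 0.0078125000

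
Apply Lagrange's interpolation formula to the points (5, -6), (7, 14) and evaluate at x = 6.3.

Lagrange interpolation formula:
P(x) = Σ yᵢ × Lᵢ(x)
where Lᵢ(x) = Π_{j≠i} (x - xⱼ)/(xᵢ - xⱼ)

L_0(6.3) = (6.3 - 7)/(5 - 7) = 0.350000
L_1(6.3) = (6.3 - 5)/(7 - 5) = 0.650000

P(6.3) = (-6)×L_0(6.3) + 14×L_1(6.3)
P(6.3) = 7.000000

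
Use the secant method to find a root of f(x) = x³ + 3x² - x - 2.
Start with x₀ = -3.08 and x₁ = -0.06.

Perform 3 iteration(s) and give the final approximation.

f(x) = x³ + 3x² - x - 2
x₀ = -3.08, x₁ = -0.06

Secant formula: x_{n+1} = x_n - f(x_n)(x_n - x_{n-1})/(f(x_n) - f(x_{n-1}))

Iteration 1:
  f(-3.080000) = 0.321088
  f(-0.060000) = -1.929416
  x_2 = -0.060000 - (-1.929416)×(-0.060000 - (-3.080000))/(-1.929416 - 0.321088)
       = -2.649125
Iteration 2:
  f(-0.060000) = -1.929416
  f(-2.649125) = 3.111517
  x_3 = -2.649125 - 3.111517×(-2.649125 - (-0.060000))/(3.111517 - (-1.929416))
       = -1.050987
Iteration 3:
  f(-2.649125) = 3.111517
  f(-1.050987) = 1.203815
  x_4 = -1.050987 - 1.203815×(-1.050987 - (-2.649125))/(1.203815 - 3.111517)
       = -0.042516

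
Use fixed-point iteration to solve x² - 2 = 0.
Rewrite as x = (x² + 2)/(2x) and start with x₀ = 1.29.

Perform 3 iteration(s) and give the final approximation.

Equation: x² - 2 = 0
Fixed-point form: x = (x² + 2)/(2x)
x₀ = 1.29

x_1 = g(1.290000) = 1.420194
x_2 = g(1.420194) = 1.414226
x_3 = g(1.414226) = 1.414214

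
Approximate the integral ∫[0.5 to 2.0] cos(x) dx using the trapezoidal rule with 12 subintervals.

f(x) = cos(x)
a = 0.5, b = 2.0, n = 12
h = (b - a)/n = 0.125000

Trapezoidal rule: (h/2)[f(x₀) + 2f(x₁) + 2f(x₂) + ... + f(xₙ)]

x_0 = 0.5000, f(x_0) = 0.877583, coefficient = 1
x_1 = 0.6250, f(x_1) = 0.810963, coefficient = 2
x_2 = 0.7500, f(x_2) = 0.731689, coefficient = 2
x_3 = 0.8750, f(x_3) = 0.640997, coefficient = 2
x_4 = 1.0000, f(x_4) = 0.540302, coefficient = 2
x_5 = 1.1250, f(x_5) = 0.431177, coefficient = 2
x_6 = 1.2500, f(x_6) = 0.315322, coefficient = 2
x_7 = 1.3750, f(x_7) = 0.194548, coefficient = 2
x_8 = 1.5000, f(x_8) = 0.070737, coefficient = 2
x_9 = 1.6250, f(x_9) = -0.054177, coefficient = 2
x_10 = 1.7500, f(x_10) = -0.178246, coefficient = 2
x_11 = 1.8750, f(x_11) = -0.299534, coefficient = 2
x_12 = 2.0000, f(x_12) = -0.416147, coefficient = 1

I ≈ (0.125000/2) × 6.868992 = 0.429312
Exact value: 0.429872
Error: 0.000560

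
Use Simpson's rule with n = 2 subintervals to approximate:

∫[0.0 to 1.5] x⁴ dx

f(x) = x⁴
a = 0.0, b = 1.5, n = 2
h = (b - a)/n = 0.750000

Simpson's rule: (h/3)[f(x₀) + 4f(x₁) + 2f(x₂) + ... + f(xₙ)]

x_0 = 0.0000, f(x_0) = 0.000000, coefficient = 1
x_1 = 0.7500, f(x_1) = 0.316406, coefficient = 4
x_2 = 1.5000, f(x_2) = 5.062500, coefficient = 1

I ≈ (0.750000/3) × 6.328125 = 1.582031
Exact value: 1.518750
Error: 0.063281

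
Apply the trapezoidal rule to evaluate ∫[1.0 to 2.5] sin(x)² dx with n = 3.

f(x) = sin(x)²
a = 1.0, b = 2.5, n = 3
h = (b - a)/n = 0.500000

Trapezoidal rule: (h/2)[f(x₀) + 2f(x₁) + 2f(x₂) + ... + f(xₙ)]

x_0 = 1.0000, f(x_0) = 0.708073, coefficient = 1
x_1 = 1.5000, f(x_1) = 0.994996, coefficient = 2
x_2 = 2.0000, f(x_2) = 0.826822, coefficient = 2
x_3 = 2.5000, f(x_3) = 0.358169, coefficient = 1

I ≈ (0.500000/2) × 4.709878 = 1.177470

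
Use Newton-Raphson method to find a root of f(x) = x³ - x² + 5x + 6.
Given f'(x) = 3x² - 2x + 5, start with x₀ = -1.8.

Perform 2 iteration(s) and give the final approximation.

f(x) = x³ - x² + 5x + 6
f'(x) = 3x² - 2x + 5
x₀ = -1.8

Newton-Raphson formula: x_{n+1} = x_n - f(x_n)/f'(x_n)

Iteration 1:
  f(-1.800000) = -12.072000
  f'(-1.800000) = 18.320000
  x_1 = -1.800000 - (-12.072000)/18.320000 = -1.141048
Iteration 2:
  f(-1.141048) = -2.492865
  f'(-1.141048) = 11.188068
  x_2 = -1.141048 - (-2.492865)/11.188068 = -0.918233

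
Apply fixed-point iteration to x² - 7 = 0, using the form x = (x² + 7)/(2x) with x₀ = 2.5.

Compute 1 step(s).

Equation: x² - 7 = 0
Fixed-point form: x = (x² + 7)/(2x)
x₀ = 2.5

x_1 = g(2.500000) = 2.650000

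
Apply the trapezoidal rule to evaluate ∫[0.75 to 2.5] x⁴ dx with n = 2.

f(x) = x⁴
a = 0.75, b = 2.5, n = 2
h = (b - a)/n = 0.875000

Trapezoidal rule: (h/2)[f(x₀) + 2f(x₁) + 2f(x₂) + ... + f(xₙ)]

x_0 = 0.7500, f(x_0) = 0.316406, coefficient = 1
x_1 = 1.6250, f(x_1) = 6.972900, coefficient = 2
x_2 = 2.5000, f(x_2) = 39.062500, coefficient = 1

I ≈ (0.875000/2) × 53.324707 = 23.329559
Exact value: 19.483789
Error: 3.845770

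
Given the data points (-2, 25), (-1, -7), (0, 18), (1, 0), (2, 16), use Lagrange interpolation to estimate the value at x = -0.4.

Lagrange interpolation formula:
P(x) = Σ yᵢ × Lᵢ(x)
where Lᵢ(x) = Π_{j≠i} (x - xⱼ)/(xᵢ - xⱼ)

L_0(-0.4) = (-0.4 - (-1))/(-2 - (-1)) × (-0.4 - 0)/(-2 - 0) × (-0.4 - 1)/(-2 - 1) × (-0.4 - 2)/(-2 - 2) = -0.033600
L_1(-0.4) = (-0.4 - (-2))/(-1 - (-2)) × (-0.4 - 0)/(-1 - 0) × (-0.4 - 1)/(-1 - 1) × (-0.4 - 2)/(-1 - 2) = 0.358400
L_2(-0.4) = (-0.4 - (-2))/(0 - (-2)) × (-0.4 - (-1))/(0 - (-1)) × (-0.4 - 1)/(0 - 1) × (-0.4 - 2)/(0 - 2) = 0.806400
L_3(-0.4) = (-0.4 - (-2))/(1 - (-2)) × (-0.4 - (-1))/(1 - (-1)) × (-0.4 - 0)/(1 - 0) × (-0.4 - 2)/(1 - 2) = -0.153600
L_4(-0.4) = (-0.4 - (-2))/(2 - (-2)) × (-0.4 - (-1))/(2 - (-1)) × (-0.4 - 0)/(2 - 0) × (-0.4 - 1)/(2 - 1) = 0.022400

P(-0.4) = 25×L_0(-0.4) + (-7)×L_1(-0.4) + 18×L_2(-0.4) + 0×L_3(-0.4) + 16×L_4(-0.4)
P(-0.4) = 11.524800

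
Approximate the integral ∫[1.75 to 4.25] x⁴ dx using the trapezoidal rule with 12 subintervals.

f(x) = x⁴
a = 1.75, b = 4.25, n = 12
h = (b - a)/n = 0.208333

Trapezoidal rule: (h/2)[f(x₀) + 2f(x₁) + 2f(x₂) + ... + f(xₙ)]

x_0 = 1.7500, f(x_0) = 9.378906, coefficient = 1
x_1 = 1.9583, f(x_1) = 14.707758, coefficient = 2
x_2 = 2.1667, f(x_2) = 22.037809, coefficient = 2
x_3 = 2.3750, f(x_3) = 31.816650, coefficient = 2
x_4 = 2.5833, f(x_4) = 44.537085, coefficient = 2
x_5 = 2.7917, f(x_5) = 60.737127, coefficient = 2
x_6 = 3.0000, f(x_6) = 81.000000, coefficient = 2
x_7 = 3.2083, f(x_7) = 105.954141, coefficient = 2
x_8 = 3.4167, f(x_8) = 136.273196, coefficient = 2
x_9 = 3.6250, f(x_9) = 172.676025, coefficient = 2
x_10 = 3.8333, f(x_10) = 215.926698, coefficient = 2
x_11 = 4.0417, f(x_11) = 266.834494, coefficient = 2
x_12 = 4.2500, f(x_12) = 326.253906, coefficient = 1

I ≈ (0.208333/2) × 2640.634778 = 275.066123
Exact value: 274.033203
Error: 1.032920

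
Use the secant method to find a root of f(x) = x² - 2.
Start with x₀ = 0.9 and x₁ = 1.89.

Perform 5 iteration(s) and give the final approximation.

f(x) = x² - 2
x₀ = 0.9, x₁ = 1.89

Secant formula: x_{n+1} = x_n - f(x_n)(x_n - x_{n-1})/(f(x_n) - f(x_{n-1}))

Iteration 1:
  f(0.900000) = -1.190000
  f(1.890000) = 1.572100
  x_2 = 1.890000 - 1.572100×(1.890000 - 0.900000)/(1.572100 - (-1.190000))
       = 1.326523
Iteration 2:
  f(1.890000) = 1.572100
  f(1.326523) = -0.240336
  x_3 = 1.326523 - (-0.240336)×(1.326523 - 1.890000)/(-0.240336 - 1.572100)
       = 1.401242
Iteration 3:
  f(1.326523) = -0.240336
  f(1.401242) = -0.036520
  x_4 = 1.401242 - (-0.036520)×(1.401242 - 1.326523)/(-0.036520 - (-0.240336))
       = 1.414631
Iteration 4:
  f(1.401242) = -0.036520
  f(1.414631) = 0.001180
  x_5 = 1.414631 - 0.001180×(1.414631 - 1.401242)/(0.001180 - (-0.036520))
       = 1.414212
Iteration 5:
  f(1.414631) = 0.001180
  f(1.414212) = -0.000005
  x_6 = 1.414212 - (-0.000005)×(1.414212 - 1.414631)/(-0.000005 - 0.001180)
       = 1.414214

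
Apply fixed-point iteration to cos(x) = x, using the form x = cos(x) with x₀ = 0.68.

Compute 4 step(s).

Equation: cos(x) = x
Fixed-point form: x = cos(x)
x₀ = 0.68

x_1 = g(0.680000) = 0.777573
x_2 = g(0.777573) = 0.712618
x_3 = g(0.712618) = 0.756652
x_4 = g(0.756652) = 0.727138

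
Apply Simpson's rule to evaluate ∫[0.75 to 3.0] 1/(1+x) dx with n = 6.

f(x) = 1/(1+x)
a = 0.75, b = 3.0, n = 6
h = (b - a)/n = 0.375000

Simpson's rule: (h/3)[f(x₀) + 4f(x₁) + 2f(x₂) + ... + f(xₙ)]

x_0 = 0.7500, f(x_0) = 0.571429, coefficient = 1
x_1 = 1.1250, f(x_1) = 0.470588, coefficient = 4
x_2 = 1.5000, f(x_2) = 0.400000, coefficient = 2
x_3 = 1.8750, f(x_3) = 0.347826, coefficient = 4
x_4 = 2.2500, f(x_4) = 0.307692, coefficient = 2
x_5 = 2.6250, f(x_5) = 0.275862, coefficient = 4
x_6 = 3.0000, f(x_6) = 0.250000, coefficient = 1

I ≈ (0.375000/3) × 6.613919 = 0.826740
Exact value: 0.826679
Error: 0.000061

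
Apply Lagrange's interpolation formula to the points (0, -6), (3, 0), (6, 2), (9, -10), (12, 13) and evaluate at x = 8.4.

Lagrange interpolation formula:
P(x) = Σ yᵢ × Lᵢ(x)
where Lᵢ(x) = Π_{j≠i} (x - xⱼ)/(xᵢ - xⱼ)

L_0(8.4) = (8.4 - 3)/(0 - 3) × (8.4 - 6)/(0 - 6) × (8.4 - 9)/(0 - 9) × (8.4 - 12)/(0 - 12) = 0.014400
L_1(8.4) = (8.4 - 0)/(3 - 0) × (8.4 - 6)/(3 - 6) × (8.4 - 9)/(3 - 9) × (8.4 - 12)/(3 - 12) = -0.089600
L_2(8.4) = (8.4 - 0)/(6 - 0) × (8.4 - 3)/(6 - 3) × (8.4 - 9)/(6 - 9) × (8.4 - 12)/(6 - 12) = 0.302400
L_3(8.4) = (8.4 - 0)/(9 - 0) × (8.4 - 3)/(9 - 3) × (8.4 - 6)/(9 - 6) × (8.4 - 12)/(9 - 12) = 0.806400
L_4(8.4) = (8.4 - 0)/(12 - 0) × (8.4 - 3)/(12 - 3) × (8.4 - 6)/(12 - 6) × (8.4 - 9)/(12 - 9) = -0.033600

P(8.4) = (-6)×L_0(8.4) + 0×L_1(8.4) + 2×L_2(8.4) + (-10)×L_3(8.4) + 13×L_4(8.4)
P(8.4) = -7.982400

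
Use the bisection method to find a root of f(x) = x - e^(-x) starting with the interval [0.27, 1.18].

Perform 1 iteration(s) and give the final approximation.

f(x) = x - e^(-x)
Initial interval: [0.27, 1.18]

Iteration 1:
  c_1 = (0.270000 + 1.180000)/2 = 0.725000
  f(c_1) = f(0.725000) = 0.240675
  f(a) × f(c) < 0, new interval: [0.270000, 0.725000]

After 1 iteration(s), the approximation is c_1 = 0.725000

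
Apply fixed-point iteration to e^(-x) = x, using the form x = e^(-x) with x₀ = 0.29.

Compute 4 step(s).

Equation: e^(-x) = x
Fixed-point form: x = e^(-x)
x₀ = 0.29

x_1 = g(0.290000) = 0.748264
x_2 = g(0.748264) = 0.473187
x_3 = g(0.473187) = 0.623013
x_4 = g(0.623013) = 0.536326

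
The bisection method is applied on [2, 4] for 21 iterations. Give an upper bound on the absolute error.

Bisection error bound: |error| ≤ (b-a)/2^n
|error| ≤ (4 - 2)/2^21 = 2/2^21
|error| ≤ 0.0000009537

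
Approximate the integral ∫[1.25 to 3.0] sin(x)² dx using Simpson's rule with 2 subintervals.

f(x) = sin(x)²
a = 1.25, b = 3.0, n = 2
h = (b - a)/n = 0.875000

Simpson's rule: (h/3)[f(x₀) + 4f(x₁) + 2f(x₂) + ... + f(xₙ)]

x_0 = 1.2500, f(x_0) = 0.900572, coefficient = 1
x_1 = 2.1250, f(x_1) = 0.723044, coefficient = 4
x_2 = 3.0000, f(x_2) = 0.019915, coefficient = 1

I ≈ (0.875000/3) × 3.812662 = 1.112026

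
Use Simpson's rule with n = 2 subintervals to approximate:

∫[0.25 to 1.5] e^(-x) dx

f(x) = e^(-x)
a = 0.25, b = 1.5, n = 2
h = (b - a)/n = 0.625000

Simpson's rule: (h/3)[f(x₀) + 4f(x₁) + 2f(x₂) + ... + f(xₙ)]

x_0 = 0.2500, f(x_0) = 0.778801, coefficient = 1
x_1 = 0.8750, f(x_1) = 0.416862, coefficient = 4
x_2 = 1.5000, f(x_2) = 0.223130, coefficient = 1

I ≈ (0.625000/3) × 2.669379 = 0.556121
Exact value: 0.555671
Error: 0.000450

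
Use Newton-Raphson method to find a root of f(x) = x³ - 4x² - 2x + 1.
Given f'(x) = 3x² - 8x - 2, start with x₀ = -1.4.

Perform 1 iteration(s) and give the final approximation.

f(x) = x³ - 4x² - 2x + 1
f'(x) = 3x² - 8x - 2
x₀ = -1.4

Newton-Raphson formula: x_{n+1} = x_n - f(x_n)/f'(x_n)

Iteration 1:
  f(-1.400000) = -6.784000
  f'(-1.400000) = 15.080000
  x_1 = -1.400000 - (-6.784000)/15.080000 = -0.950133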